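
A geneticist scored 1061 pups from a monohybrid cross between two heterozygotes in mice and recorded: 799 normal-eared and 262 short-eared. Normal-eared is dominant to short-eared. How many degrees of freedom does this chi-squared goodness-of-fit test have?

For a monohybrid cross between heterozygotes with complete dominance, the expected phenotypic ratio is 3:1.
A goodness-of-fit test with 2 phenotype classes has df = 2 − 1 = 1.

1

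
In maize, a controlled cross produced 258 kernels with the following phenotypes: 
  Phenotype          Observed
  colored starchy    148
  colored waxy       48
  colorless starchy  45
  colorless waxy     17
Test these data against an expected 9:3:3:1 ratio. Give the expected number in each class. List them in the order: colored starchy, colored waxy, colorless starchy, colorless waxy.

Total ratio parts = 16. Expected numbers out of 258:
  colored starchy: 258 × 9/16 = 145.125
  colored waxy: 258 × 3/16 = 48.375
  colorless starchy: 258 × 3/16 = 48.375
  colorless waxy: 258 × 1/16 = 16.125

145.125, 48.375, 48.375, 16.125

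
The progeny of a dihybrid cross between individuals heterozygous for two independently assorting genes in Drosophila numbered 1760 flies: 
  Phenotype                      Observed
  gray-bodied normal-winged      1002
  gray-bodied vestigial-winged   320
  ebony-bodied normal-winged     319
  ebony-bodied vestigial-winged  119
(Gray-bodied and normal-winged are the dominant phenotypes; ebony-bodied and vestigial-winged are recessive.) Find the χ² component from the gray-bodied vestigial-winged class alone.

A dihybrid F₂ with independent assortment and complete dominance at both loci gives a 9:3:3:1 phenotypic ratio.
Total ratio parts = 16. Expected numbers out of 1760:
  gray-bodied normal-winged: 1760 × 9/16 = 990
  gray-bodied vestigial-winged: 1760 × 3/16 = 330
  ebony-bodied normal-winged: 1760 × 3/16 = 330
  ebony-bodied vestigial-winged: 1760 × 1/16 = 110
Contribution of gray-bodied vestigial-winged: (320 − 330)² / 330 = 0.3030

0.303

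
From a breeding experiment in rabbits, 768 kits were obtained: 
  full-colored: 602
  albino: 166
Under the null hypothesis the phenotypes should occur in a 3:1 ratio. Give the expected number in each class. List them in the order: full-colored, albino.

The 3:1 ratio has 4 parts, so with N = 768 the expected counts are:
  full-colored: 768 × 3/4 = 576
  albino: 768 × 1/4 = 192

576, 192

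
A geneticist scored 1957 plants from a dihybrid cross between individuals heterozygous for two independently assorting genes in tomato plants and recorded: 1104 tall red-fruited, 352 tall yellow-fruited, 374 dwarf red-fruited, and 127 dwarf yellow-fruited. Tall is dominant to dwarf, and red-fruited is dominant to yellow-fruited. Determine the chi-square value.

A dihybrid F₂ with independent assortment and complete dominance at both loci gives a 9:3:3:1 phenotypic ratio.
Under the 9:3:3:1 hypothesis (Σ ratio = 16, N = 1957):
  tall red-fruited: 1957 × 9/16 = 1100.8125
  tall yellow-fruited: 1957 × 3/16 = 366.9375
  dwarf red-fruited: 1957 × 3/16 = 366.9375
  dwarf yellow-fruited: 1957 × 1/16 = 122.3125
χ² = Σ (O − E)² / E
  tall red-fruited: (1104 − 1100.8125)² / 1100.8125 = 0.0092
  tall yellow-fruited: (352 − 366.9375)² / 366.9375 = 0.6081
  dwarf red-fruited: (374 − 366.9375)² / 366.9375 = 0.1359
  dwarf yellow-fruited: (127 − 122.3125)² / 122.3125 = 0.1796
χ² = 0.0092 + 0.6081 + 0.1359 + 0.1796 = 0.9328 ≈ 0.933

0.933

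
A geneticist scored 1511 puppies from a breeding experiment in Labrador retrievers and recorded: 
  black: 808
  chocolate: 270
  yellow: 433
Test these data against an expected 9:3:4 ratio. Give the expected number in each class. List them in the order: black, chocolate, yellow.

849.9375, 283.3125, 377.75

The 9:3:4 ratio has 16 parts, so with N = 1511 the expected counts are:
  black: 1511 × 9/16 = 849.9375
  chocolate: 1511 × 3/16 = 283.3125
  yellow: 1511 × 4/16 = 377.75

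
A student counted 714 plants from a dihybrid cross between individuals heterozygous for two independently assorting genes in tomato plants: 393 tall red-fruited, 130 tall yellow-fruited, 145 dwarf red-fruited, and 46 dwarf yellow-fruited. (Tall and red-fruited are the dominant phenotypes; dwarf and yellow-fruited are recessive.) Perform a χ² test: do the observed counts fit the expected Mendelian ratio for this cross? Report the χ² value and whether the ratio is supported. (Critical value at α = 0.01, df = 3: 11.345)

A dihybrid F₂ with independent assortment and complete dominance at both loci gives a 9:3:3:1 phenotypic ratio.
Total ratio parts = 16. Expected numbers out of 714:
  tall red-fruited: 714 × 9/16 = 401.625
  tall yellow-fruited: 714 × 3/16 = 133.875
  dwarf red-fruited: 714 × 3/16 = 133.875
  dwarf yellow-fruited: 714 × 1/16 = 44.625
χ² = Σ (O − E)² / E
  tall red-fruited: (393 − 401.625)² / 401.625 = 0.1852
  tall yellow-fruited: (130 − 133.875)² / 133.875 = 0.1122
  dwarf red-fruited: (145 − 133.875)² / 133.875 = 0.9245
  dwarf yellow-fruited: (46 − 44.625)² / 44.625 = 0.0424
χ² = 0.1852 + 0.1122 + 0.9245 + 0.0424 = 1.2643 ≈ 1.264
Degrees of freedom = 4 − 1 = 3; critical value at α = 0.01 is 11.345.
Since 1.264 < 11.345, we fail to reject the null hypothesis — the data are consistent with the 9:3:3:1 ratio.

1.264; consistent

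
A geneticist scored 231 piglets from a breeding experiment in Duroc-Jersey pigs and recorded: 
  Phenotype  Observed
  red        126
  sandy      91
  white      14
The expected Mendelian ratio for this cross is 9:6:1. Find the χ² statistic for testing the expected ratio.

0.354

Under the 9:6:1 hypothesis (Σ ratio = 16, N = 231):
  red: 231 × 9/16 = 129.9375
  sandy: 231 × 6/16 = 86.625
  white: 231 × 1/16 = 14.4375
χ² = Σ (O − E)² / E
  red: (126 − 129.9375)² / 129.9375 = 0.1193
  sandy: (91 − 86.625)² / 86.625 = 0.2210
  white: (14 − 14.4375)² / 14.4375 = 0.0133
χ² = 0.1193 + 0.2210 + 0.0133 = 0.3536 ≈ 0.354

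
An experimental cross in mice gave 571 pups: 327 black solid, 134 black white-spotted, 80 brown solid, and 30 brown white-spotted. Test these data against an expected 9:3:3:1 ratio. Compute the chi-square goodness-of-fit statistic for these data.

14.630

Under the 9:3:3:1 hypothesis (Σ ratio = 16, N = 571):
  black solid: 571 × 9/16 = 321.1875
  black white-spotted: 571 × 3/16 = 107.0625
  brown solid: 571 × 3/16 = 107.0625
  brown white-spotted: 571 × 1/16 = 35.6875
χ² = Σ (O − E)² / E
  black solid: (327 − 321.1875)² / 321.1875 = 0.1052
  black white-spotted: (134 − 107.0625)² / 107.0625 = 6.7776
  brown solid: (80 − 107.0625)² / 107.0625 = 6.8407
  brown white-spotted: (30 − 35.6875)² / 35.6875 = 0.9064
χ² = 0.1052 + 6.7776 + 6.8407 + 0.9064 = 14.6299 ≈ 14.630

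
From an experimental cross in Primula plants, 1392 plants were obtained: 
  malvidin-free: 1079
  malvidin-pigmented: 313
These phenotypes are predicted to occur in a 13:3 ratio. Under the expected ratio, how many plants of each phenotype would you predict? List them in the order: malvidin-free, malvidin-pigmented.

1131, 261

Under the 13:3 hypothesis (Σ ratio = 16, N = 1392):
  malvidin-free: 1392 × 13/16 = 1131
  malvidin-pigmented: 1392 × 3/16 = 261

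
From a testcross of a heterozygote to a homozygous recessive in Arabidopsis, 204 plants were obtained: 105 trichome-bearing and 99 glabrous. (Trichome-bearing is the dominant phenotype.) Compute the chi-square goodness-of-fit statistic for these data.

A testcross of a heterozygote (Aa × aa) gives a 1:1 phenotypic ratio.
Under the 1:1 hypothesis (Σ ratio = 2, N = 204):
  trichome-bearing: 204 × 1/2 = 102
  glabrous: 204 × 1/2 = 102
χ² = Σ (O − E)² / E
  trichome-bearing: (105 − 102)² / 102 = 0.0882
  glabrous: (99 − 102)² / 102 = 0.0882
χ² = 0.0882 + 0.0882 = 0.1764 ≈ 0.176

0.176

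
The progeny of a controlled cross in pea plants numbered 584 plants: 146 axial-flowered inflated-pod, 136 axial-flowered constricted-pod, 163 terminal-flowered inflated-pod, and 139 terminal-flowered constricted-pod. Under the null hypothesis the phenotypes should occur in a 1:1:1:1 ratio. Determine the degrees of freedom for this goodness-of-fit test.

A goodness-of-fit test with 4 phenotype classes has df = 4 − 1 = 3.

3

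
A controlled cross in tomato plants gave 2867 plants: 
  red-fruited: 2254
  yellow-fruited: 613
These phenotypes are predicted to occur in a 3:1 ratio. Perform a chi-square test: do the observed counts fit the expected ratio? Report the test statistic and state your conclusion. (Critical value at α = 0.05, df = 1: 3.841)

The 3:1 ratio has 4 parts, so with N = 2867 the expected counts are:
  red-fruited: 2867 × 3/4 = 2150.25
  yellow-fruited: 2867 × 1/4 = 716.75
χ² = Σ (O − E)² / E
  red-fruited: (2254 − 2150.25)² / 2150.25 = 5.0060
  yellow-fruited: (613 − 716.75)² / 716.75 = 15.0179
χ² = 5.0060 + 15.0179 = 20.0239 ≈ 20.024
Degrees of freedom = 2 − 1 = 1; critical value at α = 0.05 is 3.841.
Since 20.024 > 3.841, we reject the null hypothesis — the data do not fit the 3:1 ratio.

20.024; not consistent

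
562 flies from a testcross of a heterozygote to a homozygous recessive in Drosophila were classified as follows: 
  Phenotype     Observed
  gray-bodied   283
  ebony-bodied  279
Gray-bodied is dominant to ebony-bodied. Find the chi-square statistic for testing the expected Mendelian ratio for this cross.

0.028

A testcross of a heterozygote (Aa × aa) gives a 1:1 phenotypic ratio.
Total ratio parts = 2. Expected numbers out of 562:
  gray-bodied: 562 × 1/2 = 281
  ebony-bodied: 562 × 1/2 = 281
χ² = Σ (O − E)² / E
  gray-bodied: (283 − 281)² / 281 = 0.0142
  ebony-bodied: (279 − 281)² / 281 = 0.0142
χ² = 0.0142 + 0.0142 = 0.0284 ≈ 0.028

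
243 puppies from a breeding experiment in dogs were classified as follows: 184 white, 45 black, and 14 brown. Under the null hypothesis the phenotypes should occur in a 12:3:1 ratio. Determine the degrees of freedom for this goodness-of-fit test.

A goodness-of-fit test with 3 phenotype classes has df = 3 − 1 = 2.

2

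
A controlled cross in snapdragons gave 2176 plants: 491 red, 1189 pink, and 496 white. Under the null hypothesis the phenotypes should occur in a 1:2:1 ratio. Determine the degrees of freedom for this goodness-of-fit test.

2

A goodness-of-fit test with 3 phenotype classes has df = 3 − 1 = 2.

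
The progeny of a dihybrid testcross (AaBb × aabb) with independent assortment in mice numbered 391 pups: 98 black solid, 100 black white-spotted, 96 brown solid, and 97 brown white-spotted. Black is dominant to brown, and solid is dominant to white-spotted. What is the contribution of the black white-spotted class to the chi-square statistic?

A dihybrid testcross with independent assortment gives a 1:1:1:1 ratio.
Under the 1:1:1:1 hypothesis (Σ ratio = 4, N = 391):
  black solid: 391 × 1/4 = 97.75
  black white-spotted: 391 × 1/4 = 97.75
  brown solid: 391 × 1/4 = 97.75
  brown white-spotted: 391 × 1/4 = 97.75
Contribution of black white-spotted: (100 − 97.75)² / 97.75 = 0.0518

0.052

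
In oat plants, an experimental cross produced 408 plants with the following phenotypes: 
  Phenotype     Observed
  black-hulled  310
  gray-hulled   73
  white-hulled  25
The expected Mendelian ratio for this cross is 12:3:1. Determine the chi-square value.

Under the 12:3:1 hypothesis (Σ ratio = 16, N = 408):
  black-hulled: 408 × 12/16 = 306
  gray-hulled: 408 × 3/16 = 76.5
  white-hulled: 408 × 1/16 = 25.5
χ² = Σ (O − E)² / E
  black-hulled: (310 − 306)² / 306 = 0.0523
  gray-hulled: (73 − 76.5)² / 76.5 = 0.1601
  white-hulled: (25 − 25.5)² / 25.5 = 0.0098
χ² = 0.0523 + 0.1601 + 0.0098 = 0.2222 ≈ 0.222

0.222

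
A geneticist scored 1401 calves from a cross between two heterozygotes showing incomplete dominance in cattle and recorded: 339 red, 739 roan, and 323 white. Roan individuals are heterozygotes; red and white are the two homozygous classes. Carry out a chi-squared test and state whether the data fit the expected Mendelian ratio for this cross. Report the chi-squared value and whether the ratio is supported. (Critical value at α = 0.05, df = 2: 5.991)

4.597; consistent

With incomplete dominance, a heterozygote × heterozygote cross gives a 1:2:1 phenotypic ratio.
Under the 1:2:1 hypothesis (Σ ratio = 4, N = 1401):
  red: 1401 × 1/4 = 350.25
  roan: 1401 × 2/4 = 700.5
  white: 1401 × 1/4 = 350.25
χ² = Σ (O − E)² / E
  red: (339 − 350.25)² / 350.25 = 0.3613
  roan: (739 − 700.5)² / 700.5 = 2.1160
  white: (323 − 350.25)² / 350.25 = 2.1201
χ² = 0.3613 + 2.1160 + 2.1201 = 4.5974 ≈ 4.597
Degrees of freedom = 3 − 1 = 2; critical value at α = 0.05 is 5.991.
Since 4.597 < 5.991, we fail to reject the null hypothesis — the data are consistent with the 1:2:1 ratio.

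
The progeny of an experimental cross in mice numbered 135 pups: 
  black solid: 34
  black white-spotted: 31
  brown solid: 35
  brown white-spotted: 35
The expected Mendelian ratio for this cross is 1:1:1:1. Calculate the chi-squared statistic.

0.319

Total ratio parts = 4. Expected numbers out of 135:
  black solid: 135 × 1/4 = 33.75
  black white-spotted: 135 × 1/4 = 33.75
  brown solid: 135 × 1/4 = 33.75
  brown white-spotted: 135 × 1/4 = 33.75
χ² = Σ (O − E)² / E
  black solid: (34 − 33.75)² / 33.75 = 0.0019
  black white-spotted: (31 − 33.75)² / 33.75 = 0.2241
  brown solid: (35 − 33.75)² / 33.75 = 0.0463
  brown white-spotted: (35 − 33.75)² / 33.75 = 0.0463
χ² = 0.0019 + 0.2241 + 0.0463 + 0.0463 = 0.3186 ≈ 0.319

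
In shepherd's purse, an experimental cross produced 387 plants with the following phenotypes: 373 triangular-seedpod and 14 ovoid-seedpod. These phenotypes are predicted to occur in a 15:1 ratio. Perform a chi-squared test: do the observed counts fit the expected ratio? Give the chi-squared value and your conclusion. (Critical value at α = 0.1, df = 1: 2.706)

Total ratio parts = 16. Expected numbers out of 387:
  triangular-seedpod: 387 × 15/16 = 362.8125
  ovoid-seedpod: 387 × 1/16 = 24.1875
χ² = Σ (O − E)² / E
  triangular-seedpod: (373 − 362.8125)² / 362.8125 = 0.2861
  ovoid-seedpod: (14 − 24.1875)² / 24.1875 = 4.2909
χ² = 0.2861 + 4.2909 = 4.577
Degrees of freedom = 2 − 1 = 1; critical value at α = 0.1 is 2.706.
Since 4.577 > 2.706, we reject the null hypothesis — the data do not fit the 15:1 ratio.

4.577; not consistent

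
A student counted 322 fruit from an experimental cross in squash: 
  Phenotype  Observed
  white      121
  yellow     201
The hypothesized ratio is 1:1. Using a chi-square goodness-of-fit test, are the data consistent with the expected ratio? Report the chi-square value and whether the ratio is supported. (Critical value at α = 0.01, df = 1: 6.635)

Under the 1:1 hypothesis (Σ ratio = 2, N = 322):
  white: 322 × 1/2 = 161
  yellow: 322 × 1/2 = 161
χ² = Σ (O − E)² / E
  white: (121 − 161)² / 161 = 9.9379
  yellow: (201 − 161)² / 161 = 9.9379
χ² = 9.9379 + 9.9379 = 19.8758 ≈ 19.876
Degrees of freedom = 2 − 1 = 1; critical value at α = 0.01 is 6.635.
Since 19.876 > 6.635, we reject the null hypothesis — the data do not fit the 1:1 ratio.

19.876; not consistent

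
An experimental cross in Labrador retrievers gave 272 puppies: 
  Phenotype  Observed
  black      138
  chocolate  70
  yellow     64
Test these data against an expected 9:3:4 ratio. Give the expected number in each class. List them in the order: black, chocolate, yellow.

The 9:3:4 ratio has 16 parts, so with N = 272 the expected counts are:
  black: 272 × 9/16 = 153
  chocolate: 272 × 3/16 = 51
  yellow: 272 × 4/16 = 68

153, 51, 68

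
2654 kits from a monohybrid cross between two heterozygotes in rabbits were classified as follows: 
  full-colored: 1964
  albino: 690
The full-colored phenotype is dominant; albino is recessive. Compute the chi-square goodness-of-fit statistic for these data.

1.411

For a monohybrid cross between heterozygotes with complete dominance, the expected phenotypic ratio is 3:1.
Total ratio parts = 4. Expected numbers out of 2654:
  full-colored: 2654 × 3/4 = 1990.5
  albino: 2654 × 1/4 = 663.5
χ² = Σ (O − E)² / E
  full-colored: (1964 − 1990.5)² / 1990.5 = 0.3528
  albino: (690 − 663.5)² / 663.5 = 1.0584
χ² = 0.3528 + 1.0584 = 1.4112 ≈ 1.411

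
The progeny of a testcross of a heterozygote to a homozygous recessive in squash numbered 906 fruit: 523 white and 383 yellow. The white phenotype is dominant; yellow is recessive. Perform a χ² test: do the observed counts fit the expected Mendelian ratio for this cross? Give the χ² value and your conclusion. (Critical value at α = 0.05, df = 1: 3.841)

A testcross of a heterozygote (Aa × aa) gives a 1:1 phenotypic ratio.
Under the 1:1 hypothesis (Σ ratio = 2, N = 906):
  white: 906 × 1/2 = 453
  yellow: 906 × 1/2 = 453
χ² = Σ (O − E)² / E
  white: (523 − 453)² / 453 = 10.8168
  yellow: (383 − 453)² / 453 = 10.8168
χ² = 10.8168 + 10.8168 = 21.6336 ≈ 21.634
Degrees of freedom = 2 − 1 = 1; critical value at α = 0.05 is 3.841.
Since 21.634 > 3.841, we reject the null hypothesis — the data do not fit the 1:1 ratio.

21.634; not consistent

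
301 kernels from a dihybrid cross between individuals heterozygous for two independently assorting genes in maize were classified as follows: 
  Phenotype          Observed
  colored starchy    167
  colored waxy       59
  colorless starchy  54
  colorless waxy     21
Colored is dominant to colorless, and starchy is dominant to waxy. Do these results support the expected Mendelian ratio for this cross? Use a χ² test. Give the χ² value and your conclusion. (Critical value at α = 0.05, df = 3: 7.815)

0.508; consistent

A dihybrid F₂ with independent assortment and complete dominance at both loci gives a 9:3:3:1 phenotypic ratio.
Expected counts for N = 301 under a 9:3:3:1 ratio (total parts = 16):
  colored starchy: 301 × 9/16 = 169.3125
  colored waxy: 301 × 3/16 = 56.4375
  colorless starchy: 301 × 3/16 = 56.4375
  colorless waxy: 301 × 1/16 = 18.8125
χ² = Σ (O − E)² / E
  colored starchy: (167 − 169.3125)² / 169.3125 = 0.0316
  colored waxy: (59 − 56.4375)² / 56.4375 = 0.1163
  colorless starchy: (54 − 56.4375)² / 56.4375 = 0.1053
  colorless waxy: (21 − 18.8125)² / 18.8125 = 0.2544
χ² = 0.0316 + 0.1163 + 0.1053 + 0.2544 = 0.5076 ≈ 0.508
Degrees of freedom = 4 − 1 = 3; critical value at α = 0.05 is 7.815.
Since 0.508 < 7.815, we fail to reject the null hypothesis — the data are consistent with the 9:3:3:1 ratio.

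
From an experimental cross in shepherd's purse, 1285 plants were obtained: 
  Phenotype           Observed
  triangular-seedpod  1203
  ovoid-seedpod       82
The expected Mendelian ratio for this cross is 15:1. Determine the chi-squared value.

Total ratio parts = 16. Expected numbers out of 1285:
  triangular-seedpod: 1285 × 15/16 = 1204.6875
  ovoid-seedpod: 1285 × 1/16 = 80.3125
χ² = Σ (O − E)² / E
  triangular-seedpod: (1203 − 1204.6875)² / 1204.6875 = 0.0024
  ovoid-seedpod: (82 − 80.3125)² / 80.3125 = 0.0355
χ² = 0.0024 + 0.0355 = 0.0379 ≈ 0.038

0.038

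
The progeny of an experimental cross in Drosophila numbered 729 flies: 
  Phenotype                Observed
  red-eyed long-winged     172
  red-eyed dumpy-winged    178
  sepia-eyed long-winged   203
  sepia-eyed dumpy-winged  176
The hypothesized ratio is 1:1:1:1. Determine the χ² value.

The 1:1:1:1 ratio has 4 parts, so with N = 729 the expected counts are:
  red-eyed long-winged: 729 × 1/4 = 182.25
  red-eyed dumpy-winged: 729 × 1/4 = 182.25
  sepia-eyed long-winged: 729 × 1/4 = 182.25
  sepia-eyed dumpy-winged: 729 × 1/4 = 182.25
χ² = Σ (O − E)² / E
  red-eyed long-winged: (172 − 182.25)² / 182.25 = 0.5765
  red-eyed dumpy-winged: (178 − 182.25)² / 182.25 = 0.0991
  sepia-eyed long-winged: (203 − 182.25)² / 182.25 = 2.3625
  sepia-eyed dumpy-winged: (176 − 182.25)² / 182.25 = 0.2143
χ² = 0.5765 + 0.0991 + 2.3625 + 0.2143 = 3.2524 ≈ 3.252

3.252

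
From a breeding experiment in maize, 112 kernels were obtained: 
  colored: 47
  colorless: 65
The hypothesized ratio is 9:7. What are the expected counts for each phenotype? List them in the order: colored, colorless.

63, 49

Total ratio parts = 16. Expected numbers out of 112:
  colored: 112 × 9/16 = 63
  colorless: 112 × 7/16 = 49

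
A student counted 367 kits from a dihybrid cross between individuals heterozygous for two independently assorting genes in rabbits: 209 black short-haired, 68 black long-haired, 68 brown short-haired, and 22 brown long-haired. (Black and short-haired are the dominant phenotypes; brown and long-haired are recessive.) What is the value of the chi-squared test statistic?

0.089

A dihybrid F₂ with independent assortment and complete dominance at both loci gives a 9:3:3:1 phenotypic ratio.
Expected counts for N = 367 under a 9:3:3:1 ratio (total parts = 16):
  black short-haired: 367 × 9/16 = 206.4375
  black long-haired: 367 × 3/16 = 68.8125
  brown short-haired: 367 × 3/16 = 68.8125
  brown long-haired: 367 × 1/16 = 22.9375
χ² = Σ (O − E)² / E
  black short-haired: (209 − 206.4375)² / 206.4375 = 0.0318
  black long-haired: (68 − 68.8125)² / 68.8125 = 0.0096
  brown short-haired: (68 − 68.8125)² / 68.8125 = 0.0096
  brown long-haired: (22 − 22.9375)² / 22.9375 = 0.0383
χ² = 0.0318 + 0.0096 + 0.0096 + 0.0383 = 0.0893 ≈ 0.089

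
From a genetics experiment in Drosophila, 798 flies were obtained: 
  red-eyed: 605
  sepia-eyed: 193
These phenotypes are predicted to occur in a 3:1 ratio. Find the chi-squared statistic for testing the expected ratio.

Under the 3:1 hypothesis (Σ ratio = 4, N = 798):
  red-eyed: 798 × 3/4 = 598.5
  sepia-eyed: 798 × 1/4 = 199.5
χ² = Σ (O − E)² / E
  red-eyed: (605 − 598.5)² / 598.5 = 0.0706
  sepia-eyed: (193 − 199.5)² / 199.5 = 0.2118
χ² = 0.0706 + 0.2118 = 0.2824 ≈ 0.282

0.282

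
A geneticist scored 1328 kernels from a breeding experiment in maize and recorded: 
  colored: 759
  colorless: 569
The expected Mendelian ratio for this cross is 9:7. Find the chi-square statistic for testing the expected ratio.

Under the 9:7 hypothesis (Σ ratio = 16, N = 1328):
  colored: 1328 × 9/16 = 747
  colorless: 1328 × 7/16 = 581
χ² = Σ (O − E)² / E
  colored: (759 − 747)² / 747 = 0.1928
  colorless: (569 − 581)² / 581 = 0.2478
χ² = 0.1928 + 0.2478 = 0.4406 ≈ 0.441

0.441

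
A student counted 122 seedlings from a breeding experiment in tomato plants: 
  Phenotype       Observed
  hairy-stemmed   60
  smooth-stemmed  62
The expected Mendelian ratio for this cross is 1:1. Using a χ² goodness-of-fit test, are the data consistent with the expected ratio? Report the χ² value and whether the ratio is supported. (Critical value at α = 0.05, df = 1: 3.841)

0.033; consistent

The 1:1 ratio has 2 parts, so with N = 122 the expected counts are:
  hairy-stemmed: 122 × 1/2 = 61
  smooth-stemmed: 122 × 1/2 = 61
χ² = Σ (O − E)² / E
  hairy-stemmed: (60 − 61)² / 61 = 0.0164
  smooth-stemmed: (62 − 61)² / 61 = 0.0164
χ² = 0.0164 + 0.0164 = 0.0328 ≈ 0.033
Degrees of freedom = 2 − 1 = 1; critical value at α = 0.05 is 3.841.
Since 0.033 < 3.841, we fail to reject the null hypothesis — the data are consistent with the 1:1 ratio.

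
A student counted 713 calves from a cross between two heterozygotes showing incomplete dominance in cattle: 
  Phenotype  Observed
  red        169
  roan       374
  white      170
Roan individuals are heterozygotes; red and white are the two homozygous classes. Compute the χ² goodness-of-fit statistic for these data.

1.721

With incomplete dominance, a heterozygote × heterozygote cross gives a 1:2:1 phenotypic ratio.
Under the 1:2:1 hypothesis (Σ ratio = 4, N = 713):
  red: 713 × 1/4 = 178.25
  roan: 713 × 2/4 = 356.5
  white: 713 × 1/4 = 178.25
χ² = Σ (O − E)² / E
  red: (169 − 178.25)² / 178.25 = 0.4800
  roan: (374 − 356.5)² / 356.5 = 0.8590
  white: (170 − 178.25)² / 178.25 = 0.3818
χ² = 0.4800 + 0.8590 + 0.3818 = 1.7208 ≈ 1.721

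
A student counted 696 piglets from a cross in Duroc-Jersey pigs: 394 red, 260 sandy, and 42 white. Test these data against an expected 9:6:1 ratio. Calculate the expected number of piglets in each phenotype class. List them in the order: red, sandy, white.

391.5, 261, 43.5

Expected counts for N = 696 under a 9:6:1 ratio (total parts = 16):
  red: 696 × 9/16 = 391.5
  sandy: 696 × 6/16 = 261
  white: 696 × 1/16 = 43.5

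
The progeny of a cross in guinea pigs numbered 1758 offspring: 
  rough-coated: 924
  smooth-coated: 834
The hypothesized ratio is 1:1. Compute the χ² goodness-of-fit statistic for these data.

4.608

The 1:1 ratio has 2 parts, so with N = 1758 the expected counts are:
  rough-coated: 1758 × 1/2 = 879
  smooth-coated: 1758 × 1/2 = 879
χ² = Σ (O − E)² / E
  rough-coated: (924 − 879)² / 879 = 2.3038
  smooth-coated: (834 − 879)² / 879 = 2.3038
χ² = 2.3038 + 2.3038 = 4.6076 ≈ 4.608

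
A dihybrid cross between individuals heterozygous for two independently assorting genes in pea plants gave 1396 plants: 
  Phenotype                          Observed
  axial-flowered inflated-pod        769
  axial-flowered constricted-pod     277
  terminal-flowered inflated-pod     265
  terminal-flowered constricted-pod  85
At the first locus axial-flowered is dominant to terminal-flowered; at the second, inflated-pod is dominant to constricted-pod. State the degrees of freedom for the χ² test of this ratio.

3

A dihybrid F₂ with independent assortment and complete dominance at both loci gives a 9:3:3:1 phenotypic ratio.
A goodness-of-fit test with 4 phenotype classes has df = 4 − 1 = 3.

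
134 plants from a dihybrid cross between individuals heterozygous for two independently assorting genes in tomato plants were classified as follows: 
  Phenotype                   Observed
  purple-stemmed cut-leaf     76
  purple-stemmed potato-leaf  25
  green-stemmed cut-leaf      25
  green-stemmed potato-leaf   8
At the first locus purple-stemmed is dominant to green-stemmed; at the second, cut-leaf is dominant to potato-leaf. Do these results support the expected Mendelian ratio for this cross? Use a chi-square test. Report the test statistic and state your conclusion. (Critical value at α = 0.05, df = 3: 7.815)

A dihybrid F₂ with independent assortment and complete dominance at both loci gives a 9:3:3:1 phenotypic ratio.
The 9:3:3:1 ratio has 16 parts, so with N = 134 the expected counts are:
  purple-stemmed cut-leaf: 134 × 9/16 = 75.375
  purple-stemmed potato-leaf: 134 × 3/16 = 25.125
  green-stemmed cut-leaf: 134 × 3/16 = 25.125
  green-stemmed potato-leaf: 134 × 1/16 = 8.375
χ² = Σ (O − E)² / E
  purple-stemmed cut-leaf: (76 − 75.375)² / 75.375 = 0.0052
  purple-stemmed potato-leaf: (25 − 25.125)² / 25.125 = 0.0006
  green-stemmed cut-leaf: (25 − 25.125)² / 25.125 = 0.0006
  green-stemmed potato-leaf: (8 − 8.375)² / 8.375 = 0.0168
χ² = 0.0052 + 0.0006 + 0.0006 + 0.0168 = 0.0232 ≈ 0.023
Degrees of freedom = 4 − 1 = 3; critical value at α = 0.05 is 7.815.
Since 0.023 < 7.815, we fail to reject the null hypothesis — the data are consistent with the 9:3:3:1 ratio.

0.023; consistent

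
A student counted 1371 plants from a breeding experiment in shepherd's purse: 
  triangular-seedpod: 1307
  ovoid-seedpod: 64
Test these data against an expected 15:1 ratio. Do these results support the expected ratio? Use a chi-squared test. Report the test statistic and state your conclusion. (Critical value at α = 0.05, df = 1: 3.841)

5.855; not consistent

The 15:1 ratio has 16 parts, so with N = 1371 the expected counts are:
  triangular-seedpod: 1371 × 15/16 = 1285.3125
  ovoid-seedpod: 1371 × 1/16 = 85.6875
χ² = Σ (O − E)² / E
  triangular-seedpod: (1307 − 1285.3125)² / 1285.3125 = 0.3659
  ovoid-seedpod: (64 − 85.6875)² / 85.6875 = 5.4891
χ² = 0.3659 + 5.4891 = 5.855
Degrees of freedom = 2 − 1 = 1; critical value at α = 0.05 is 3.841.
Since 5.855 > 3.841, we reject the null hypothesis — the data do not fit the 15:1 ratio.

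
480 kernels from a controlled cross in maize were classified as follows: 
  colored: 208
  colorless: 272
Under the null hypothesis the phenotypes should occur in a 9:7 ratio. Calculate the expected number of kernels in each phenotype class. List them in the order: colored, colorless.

270, 210

Total ratio parts = 16. Expected numbers out of 480:
  colored: 480 × 9/16 = 270
  colorless: 480 × 7/16 = 210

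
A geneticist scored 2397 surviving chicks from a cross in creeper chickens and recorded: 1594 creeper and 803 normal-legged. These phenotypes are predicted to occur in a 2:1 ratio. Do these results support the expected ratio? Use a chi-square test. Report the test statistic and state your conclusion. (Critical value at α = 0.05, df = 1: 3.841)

Expected counts for N = 2397 under a 2:1 ratio (total parts = 3):
  creeper: 2397 × 2/3 = 1598
  normal-legged: 2397 × 1/3 = 799
χ² = Σ (O − E)² / E
  creeper: (1594 − 1598)² / 1598 = 0.0100
  normal-legged: (803 − 799)² / 799 = 0.0200
χ² = 0.0100 + 0.0200 = 0.030
Degrees of freedom = 2 − 1 = 1; critical value at α = 0.05 is 3.841.
Since 0.030 < 3.841, we fail to reject the null hypothesis — the data are consistent with the 2:1 ratio.

0.030; consistent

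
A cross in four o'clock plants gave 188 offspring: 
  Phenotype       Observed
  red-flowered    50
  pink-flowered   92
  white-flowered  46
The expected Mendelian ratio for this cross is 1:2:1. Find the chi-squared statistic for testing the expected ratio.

0.255

Total ratio parts = 4. Expected numbers out of 188:
  red-flowered: 188 × 1/4 = 47
  pink-flowered: 188 × 2/4 = 94
  white-flowered: 188 × 1/4 = 47
χ² = Σ (O − E)² / E
  red-flowered: (50 − 47)² / 47 = 0.1915
  pink-flowered: (92 − 94)² / 94 = 0.0426
  white-flowered: (46 − 47)² / 47 = 0.0213
χ² = 0.1915 + 0.0426 + 0.0213 = 0.2554 ≈ 0.255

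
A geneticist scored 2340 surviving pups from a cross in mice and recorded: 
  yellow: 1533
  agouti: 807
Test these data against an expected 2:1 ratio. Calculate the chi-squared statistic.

Under the 2:1 hypothesis (Σ ratio = 3, N = 2340):
  yellow: 2340 × 2/3 = 1560
  agouti: 2340 × 1/3 = 780
χ² = Σ (O − E)² / E
  yellow: (1533 − 1560)² / 1560 = 0.4673
  agouti: (807 − 780)² / 780 = 0.9346
χ² = 0.4673 + 0.9346 = 1.4019 ≈ 1.402

1.402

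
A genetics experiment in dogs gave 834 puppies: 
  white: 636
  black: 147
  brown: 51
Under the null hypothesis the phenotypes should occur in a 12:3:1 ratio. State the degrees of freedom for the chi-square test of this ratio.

A goodness-of-fit test with 3 phenotype classes has df = 3 − 1 = 2.

2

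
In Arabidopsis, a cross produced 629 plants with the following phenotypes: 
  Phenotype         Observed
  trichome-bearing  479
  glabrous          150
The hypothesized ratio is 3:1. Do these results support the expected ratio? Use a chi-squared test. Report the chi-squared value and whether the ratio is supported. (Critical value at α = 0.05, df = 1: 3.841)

Under the 3:1 hypothesis (Σ ratio = 4, N = 629):
  trichome-bearing: 629 × 3/4 = 471.75
  glabrous: 629 × 1/4 = 157.25
χ² = Σ (O − E)² / E
  trichome-bearing: (479 − 471.75)² / 471.75 = 0.1114
  glabrous: (150 − 157.25)² / 157.25 = 0.3343
χ² = 0.1114 + 0.3343 = 0.4457 ≈ 0.446
Degrees of freedom = 2 − 1 = 1; critical value at α = 0.05 is 3.841.
Since 0.446 < 3.841, we fail to reject the null hypothesis — the data are consistent with the 3:1 ratio.

0.446; consistent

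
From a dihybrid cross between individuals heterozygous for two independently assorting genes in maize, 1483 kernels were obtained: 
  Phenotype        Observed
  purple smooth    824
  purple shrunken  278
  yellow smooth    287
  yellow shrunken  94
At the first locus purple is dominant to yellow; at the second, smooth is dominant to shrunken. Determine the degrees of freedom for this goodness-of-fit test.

3

A dihybrid F₂ with independent assortment and complete dominance at both loci gives a 9:3:3:1 phenotypic ratio.
A goodness-of-fit test with 4 phenotype classes has df = 4 − 1 = 3.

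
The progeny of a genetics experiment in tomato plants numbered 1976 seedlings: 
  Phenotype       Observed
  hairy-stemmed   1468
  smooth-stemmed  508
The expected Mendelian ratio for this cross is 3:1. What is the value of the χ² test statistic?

Expected counts for N = 1976 under a 3:1 ratio (total parts = 4):
  hairy-stemmed: 1976 × 3/4 = 1482
  smooth-stemmed: 1976 × 1/4 = 494
χ² = Σ (O − E)² / E
  hairy-stemmed: (1468 − 1482)² / 1482 = 0.1323
  smooth-stemmed: (508 − 494)² / 494 = 0.3968
χ² = 0.1323 + 0.3968 = 0.5291 ≈ 0.529

0.529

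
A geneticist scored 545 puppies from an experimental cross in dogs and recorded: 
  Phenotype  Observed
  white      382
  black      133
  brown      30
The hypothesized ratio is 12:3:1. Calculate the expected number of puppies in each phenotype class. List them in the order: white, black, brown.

Total ratio parts = 16. Expected numbers out of 545:
  white: 545 × 12/16 = 408.75
  black: 545 × 3/16 = 102.1875
  brown: 545 × 1/16 = 34.0625

408.75, 102.1875, 34.0625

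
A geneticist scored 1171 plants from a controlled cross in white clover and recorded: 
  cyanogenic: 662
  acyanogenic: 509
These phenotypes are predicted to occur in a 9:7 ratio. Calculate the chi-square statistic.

Total ratio parts = 16. Expected numbers out of 1171:
  cyanogenic: 1171 × 9/16 = 658.6875
  acyanogenic: 1171 × 7/16 = 512.3125
χ² = Σ (O − E)² / E
  cyanogenic: (662 − 658.6875)² / 658.6875 = 0.0167
  acyanogenic: (509 − 512.3125)² / 512.3125 = 0.0214
χ² = 0.0167 + 0.0214 = 0.0381 ≈ 0.038

0.038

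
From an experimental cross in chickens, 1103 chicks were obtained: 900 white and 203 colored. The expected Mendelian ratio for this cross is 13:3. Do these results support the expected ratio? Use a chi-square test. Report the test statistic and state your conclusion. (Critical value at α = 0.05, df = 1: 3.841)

Total ratio parts = 16. Expected numbers out of 1103:
  white: 1103 × 13/16 = 896.1875
  colored: 1103 × 3/16 = 206.8125
χ² = Σ (O − E)² / E
  white: (900 − 896.1875)² / 896.1875 = 0.0162
  colored: (203 − 206.8125)² / 206.8125 = 0.0703
χ² = 0.0162 + 0.0703 = 0.0865 ≈ 0.087
Degrees of freedom = 2 − 1 = 1; critical value at α = 0.05 is 3.841.
Since 0.087 < 3.841, we fail to reject the null hypothesis — the data are consistent with the 13:3 ratio.

0.087; consistent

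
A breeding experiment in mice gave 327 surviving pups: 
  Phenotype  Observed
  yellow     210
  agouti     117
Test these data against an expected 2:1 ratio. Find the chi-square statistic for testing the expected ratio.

0.881

Total ratio parts = 3. Expected numbers out of 327:
  yellow: 327 × 2/3 = 218
  agouti: 327 × 1/3 = 109
χ² = Σ (O − E)² / E
  yellow: (210 − 218)² / 218 = 0.2936
  agouti: (117 − 109)² / 109 = 0.5872
χ² = 0.2936 + 0.5872 = 0.8808 ≈ 0.881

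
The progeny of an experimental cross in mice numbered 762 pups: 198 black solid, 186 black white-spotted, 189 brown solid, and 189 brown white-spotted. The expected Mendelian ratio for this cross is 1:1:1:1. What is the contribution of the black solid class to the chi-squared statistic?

Expected counts for N = 762 under a 1:1:1:1 ratio (total parts = 4):
  black solid: 762 × 1/4 = 190.5
  black white-spotted: 762 × 1/4 = 190.5
  brown solid: 762 × 1/4 = 190.5
  brown white-spotted: 762 × 1/4 = 190.5
Contribution of black solid: (198 − 190.5)² / 190.5 = 0.2953

0.295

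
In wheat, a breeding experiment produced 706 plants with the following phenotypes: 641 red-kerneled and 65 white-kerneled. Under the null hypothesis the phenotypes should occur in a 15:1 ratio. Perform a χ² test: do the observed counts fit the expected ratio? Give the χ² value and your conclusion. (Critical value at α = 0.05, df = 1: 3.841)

10.534; not consistent

Under the 15:1 hypothesis (Σ ratio = 16, N = 706):
  red-kerneled: 706 × 15/16 = 661.875
  white-kerneled: 706 × 1/16 = 44.125
χ² = Σ (O − E)² / E
  red-kerneled: (641 − 661.875)² / 661.875 = 0.6584
  white-kerneled: (65 − 44.125)² / 44.125 = 9.8757
χ² = 0.6584 + 9.8757 = 10.5341 ≈ 10.534
Degrees of freedom = 2 − 1 = 1; critical value at α = 0.05 is 3.841.
Since 10.534 > 3.841, we reject the null hypothesis — the data do not fit the 15:1 ratio.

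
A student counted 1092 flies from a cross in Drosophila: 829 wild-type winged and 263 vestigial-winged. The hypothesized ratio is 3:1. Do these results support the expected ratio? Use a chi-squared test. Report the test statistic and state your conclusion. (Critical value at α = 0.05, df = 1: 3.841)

Expected counts for N = 1092 under a 3:1 ratio (total parts = 4):
  wild-type winged: 1092 × 3/4 = 819
  vestigial-winged: 1092 × 1/4 = 273
χ² = Σ (O − E)² / E
  wild-type winged: (829 − 819)² / 819 = 0.1221
  vestigial-winged: (263 − 273)² / 273 = 0.3663
χ² = 0.1221 + 0.3663 = 0.4884 ≈ 0.488
Degrees of freedom = 2 − 1 = 1; critical value at α = 0.05 is 3.841.
Since 0.488 < 3.841, we fail to reject the null hypothesis — the data are consistent with the 3:1 ratio.

0.488; consistent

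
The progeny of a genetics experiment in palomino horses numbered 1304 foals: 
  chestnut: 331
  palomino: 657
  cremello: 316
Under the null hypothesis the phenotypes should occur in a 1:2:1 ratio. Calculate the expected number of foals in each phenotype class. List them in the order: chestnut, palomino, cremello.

326, 652, 326

Under the 1:2:1 hypothesis (Σ ratio = 4, N = 1304):
  chestnut: 1304 × 1/4 = 326
  palomino: 1304 × 2/4 = 652
  cremello: 1304 × 1/4 = 326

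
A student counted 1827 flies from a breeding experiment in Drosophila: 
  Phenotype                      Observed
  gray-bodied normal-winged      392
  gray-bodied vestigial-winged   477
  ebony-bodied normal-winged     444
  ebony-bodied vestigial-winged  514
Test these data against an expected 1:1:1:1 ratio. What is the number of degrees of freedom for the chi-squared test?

A goodness-of-fit test with 4 phenotype classes has df = 4 − 1 = 3.

3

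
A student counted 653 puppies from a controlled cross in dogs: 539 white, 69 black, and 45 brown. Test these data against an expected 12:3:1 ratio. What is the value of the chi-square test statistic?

The 12:3:1 ratio has 16 parts, so with N = 653 the expected counts are:
  white: 653 × 12/16 = 489.75
  black: 653 × 3/16 = 122.4375
  brown: 653 × 1/16 = 40.8125
χ² = Σ (O − E)² / E
  white: (539 − 489.75)² / 489.75 = 4.9527
  black: (69 − 122.4375)² / 122.4375 = 23.3226
  brown: (45 − 40.8125)² / 40.8125 = 0.4297
χ² = 4.9527 + 23.3226 + 0.4297 = 28.705

28.705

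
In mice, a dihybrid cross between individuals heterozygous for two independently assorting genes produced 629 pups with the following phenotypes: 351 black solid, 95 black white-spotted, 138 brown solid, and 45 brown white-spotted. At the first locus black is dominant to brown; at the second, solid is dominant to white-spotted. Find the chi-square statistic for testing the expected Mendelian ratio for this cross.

A dihybrid F₂ with independent assortment and complete dominance at both loci gives a 9:3:3:1 phenotypic ratio.
Under the 9:3:3:1 hypothesis (Σ ratio = 16, N = 629):
  black solid: 629 × 9/16 = 353.8125
  black white-spotted: 629 × 3/16 = 117.9375
  brown solid: 629 × 3/16 = 117.9375
  brown white-spotted: 629 × 1/16 = 39.3125
χ² = Σ (O − E)² / E
  black solid: (351 − 353.8125)² / 353.8125 = 0.0224
  black white-spotted: (95 − 117.9375)² / 117.9375 = 4.4611
  brown solid: (138 − 117.9375)² / 117.9375 = 3.4129
  brown white-spotted: (45 − 39.3125)² / 39.3125 = 0.8228
χ² = 0.0224 + 4.4611 + 3.4129 + 0.8228 = 8.7192 ≈ 8.719

8.719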